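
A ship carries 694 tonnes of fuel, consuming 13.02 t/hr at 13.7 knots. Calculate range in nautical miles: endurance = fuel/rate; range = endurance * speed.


Formula: endurance = fuel / rate; range = endurance * speed
Step 1 — endurance = 694 / 13.02 = 53.3026 hours
Step 2 — range = 53.3026 * 13.7 ≈ 730.25 nautical miles (5 s.f.)

730.25 NM


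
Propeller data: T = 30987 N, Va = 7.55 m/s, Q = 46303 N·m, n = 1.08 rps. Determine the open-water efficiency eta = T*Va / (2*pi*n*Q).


Formula: eta = T * Va / (2 * pi * n * Q)
Step 1 — numerator = T * Va = 30987 * 7.55 = 233951.85
Step 2 — 2 * pi * n = 2 * pi * 1.08 = 6.78584
Step 3 — denominator = 6.78584 * 46303 = 314204.75
Step 4 — eta = 233951.85 / 314204.75 ≈ 0.74458 (5 s.f.)

0.74458


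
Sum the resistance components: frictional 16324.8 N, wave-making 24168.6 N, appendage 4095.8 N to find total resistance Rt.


Formula: Rt = Rf + Rw + Ra
Substituting: Rt = 16324.8 + 24168.6 + 4095.8
Result: Rt = 44589.2 N

44589.2 N


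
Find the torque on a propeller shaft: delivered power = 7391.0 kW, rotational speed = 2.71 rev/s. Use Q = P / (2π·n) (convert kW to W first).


Formula: Q = P_W / (2 * pi * n)
Step 1 — P_W = 7391.0 kW * 1000 = 7391000.0 W
Step 2 — 2 * pi * n = 2 * pi * 2.71 = 17.027432
Step 3 — Q = 7391000.0 / 17.027432 ≈ 434060 N·m (5 s.f.)

434060 N·m


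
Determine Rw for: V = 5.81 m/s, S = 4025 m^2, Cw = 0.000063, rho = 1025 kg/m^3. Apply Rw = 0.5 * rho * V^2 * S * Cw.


Formula: Rw = 0.5 * rho * V^2 * S * Cw
Step 1 — V^2 = 5.81^2 = 33.7561
Step 2 — 0.5 * rho * V^2 = 0.5 * 1025 * 33.7561 = 17300.00125
Step 3 — Rw = 17300.00125 * 4025 * 0.000063 ≈ 4386.8 N (5 s.f.)

4386.8 N


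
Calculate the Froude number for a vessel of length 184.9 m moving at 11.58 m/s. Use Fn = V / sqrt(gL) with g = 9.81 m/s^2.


Formula: Fn = V / sqrt(g * L)
Step 1 — g * L = 9.81 * 184.9 = 1813.869
Step 2 — sqrt(g * L) = sqrt(1813.869) = 42.589541
Step 3 — Fn = 11.58 / 42.589541 ≈ 0.27190 (5 s.f.)

0.27190


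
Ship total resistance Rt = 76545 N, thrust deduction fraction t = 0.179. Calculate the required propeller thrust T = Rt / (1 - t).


Formula: T = Rt / (1 - t)
Step 1 — (1 - t) = 1 - 0.179 = 0.821
Step 2 — T = 76545 / 0.821 ≈ 93234 N (5 s.f.)

93234 N


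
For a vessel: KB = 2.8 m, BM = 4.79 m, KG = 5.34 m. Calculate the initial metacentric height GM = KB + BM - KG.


Formula: GM = KB + BM - KG
Step 1 — KM = KB + BM = 2.8 + 4.79 = 7.59 m
Step 2 — GM = KM - KG = 7.59 - 5.34 = 2.25 m

2.25 m


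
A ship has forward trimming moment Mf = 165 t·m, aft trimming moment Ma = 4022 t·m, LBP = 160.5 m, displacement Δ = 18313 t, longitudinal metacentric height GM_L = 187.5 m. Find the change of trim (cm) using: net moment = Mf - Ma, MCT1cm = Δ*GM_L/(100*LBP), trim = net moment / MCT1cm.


Formula: net trimming moment = Mf - Ma; MCT1cm = Δ*GM_L/(100*LBP); trim = net moment / MCT1cm
Step 1 — net trimming moment = 165 - 4022 = -3857 t·m
Step 2 — MCT1cm = 18313 * 187.5 / (100 * 160.5) = 213.9369 t·m/cm
Step 3 — trim = -3857 / 213.9369 ≈ -18.029 cm (5 s.f.)

-18.029 cm


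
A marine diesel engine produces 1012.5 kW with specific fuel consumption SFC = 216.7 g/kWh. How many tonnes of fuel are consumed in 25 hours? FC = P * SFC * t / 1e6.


Formula: FC (tonnes) = P * SFC * t / 1,000,000
Step 1 — P * SFC * t = 1012.5 * 216.7 * 25 = 5485218.75 g
Step 2 — FC (tonnes) = 5485218.75 / 1,000,000 ≈ 5.4852 tonnes (5 s.f.)

5.4852 tonnes


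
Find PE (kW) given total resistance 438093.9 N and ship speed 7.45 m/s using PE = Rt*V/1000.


Formula: PE = Rt * V / 1000 (kW)
Step 1 — PE (W) = 438093.9 * 7.45 = 3263799.555 W
Step 2 — PE (kW) = 3263799.555 / 1000 ≈ 3263.8 kW (5 s.f.)

3263.8 kW


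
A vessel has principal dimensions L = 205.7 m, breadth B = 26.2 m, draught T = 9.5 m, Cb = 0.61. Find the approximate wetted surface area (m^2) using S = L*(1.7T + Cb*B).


Formula: S = 1.7*L*T + V/T with V = Cb*L*B*T, i.e. S = L * (1.7*T + Cb*B)
Step 1 — 1.7*T = 1.7 * 9.5 = 16.15 m
Step 2 — Cb*B = 0.61 * 26.2 = 15.982 m
Step 3 — 1.7*T + Cb*B = 16.15 + 15.982 = 32.132 m
Step 4 — S = 205.7 * 32.132 ≈ 6609.6 m^2 (5 s.f.)

6609.6 m^2


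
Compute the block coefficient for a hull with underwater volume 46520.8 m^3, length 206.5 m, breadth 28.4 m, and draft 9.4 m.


Formula: Cb = V / (L * B * T)
Step 1 — L * B * T = 206.5 * 28.4 * 9.4 = 55127.24 m^3
Step 2 — Cb = 46520.8 / 55127.24 ≈ 0.84388 (5 s.f.)

0.84388


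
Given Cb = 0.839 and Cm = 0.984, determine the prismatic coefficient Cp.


Formula: Cp = Cb / Cm
Substituting: Cp = 0.839 / 0.984
Result: Cp ≈ 0.85264 (5 s.f.)

0.85264


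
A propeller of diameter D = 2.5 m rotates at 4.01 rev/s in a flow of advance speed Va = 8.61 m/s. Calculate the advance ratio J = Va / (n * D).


Formula: J = Va / (n * D)
Step 1 — n * D = 4.01 * 2.5 = 10.025
Step 2 — J = 8.61 / 10.025 ≈ 0.85885 (5 s.f.)

0.85885


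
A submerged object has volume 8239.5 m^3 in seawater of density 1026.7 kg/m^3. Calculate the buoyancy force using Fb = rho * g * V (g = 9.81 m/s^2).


Formula: Fb = rho * g * V
Substituting: Fb = 1026.7 * 9.81 * 8239.5
Intermediate: 1026.7 * 9.81 = 10071.927
Result: Fb = 10071.927 * 8239.5 ≈ 82988000 N (5 s.f.)

82988000 N


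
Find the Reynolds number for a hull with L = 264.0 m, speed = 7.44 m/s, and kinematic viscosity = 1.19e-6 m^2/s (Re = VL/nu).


Formula: Re = V * L / nu
Step 1 — V * L = 7.44 * 264.0 = 1964.16 m^2/s
Step 2 — Re = 1964.16 / 1.19e-6 = 1.65e+09

1.65e+09


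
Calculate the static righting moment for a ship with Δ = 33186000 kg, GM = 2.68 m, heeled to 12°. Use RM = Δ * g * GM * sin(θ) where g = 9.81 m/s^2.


Formula: GZ = GM * sin(theta); RM = disp * g * GZ
Step 1 — GZ = 2.68 * sin(12°) = 2.68 * 0.207912 = 0.557204 m
Step 2 — RM = 33186000 * 9.81 * 0.557204 ≈ 181400000 N·m (5 s.f.)

181400000 N·m


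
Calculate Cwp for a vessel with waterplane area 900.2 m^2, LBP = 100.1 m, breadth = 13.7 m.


Formula: Cwp = Aw / (L * B)
Step 1 — L * B = 100.1 * 13.7 = 1371.37 m^2
Step 2 — Cwp = 900.2 / 1371.37 ≈ 0.65642 (5 s.f.)

0.65642


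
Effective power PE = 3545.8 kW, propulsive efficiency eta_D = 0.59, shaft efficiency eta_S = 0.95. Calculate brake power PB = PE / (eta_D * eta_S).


Formula: PB = PE / (eta_D * eta_S)
Step 1 — combined efficiency = eta_D * eta_S = 0.59 * 0.95 = 0.5605
Step 2 — PB = 3545.8 / 0.5605 ≈ 6326.1 kW (5 s.f.)

6326.1 kW


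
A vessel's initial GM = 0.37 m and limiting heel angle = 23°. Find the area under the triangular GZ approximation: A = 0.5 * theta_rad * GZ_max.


Formula: GZ_max = GM * sin(theta); Area = 0.5 * theta_rad * GZ_max
Step 1 — GZ_max = 0.37 * sin(23°) = 0.37 * 0.390731 = 0.14457 m
Step 2 — theta_rad = 23 * pi/180 = 0.401426 rad
Step 3 — Area = 0.5 * 0.401426 * 0.14457 ≈ 0.029017 m·rad (5 s.f.)

0.029017 m·rad


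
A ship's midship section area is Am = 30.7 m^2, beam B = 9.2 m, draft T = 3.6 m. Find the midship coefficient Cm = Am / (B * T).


Formula: Cm = Am / (B * T)
Step 1 — B * T = 9.2 * 3.6 = 33.12 m^2
Step 2 — Cm = 30.7 / 33.12 ≈ 0.92693 (5 s.f.)

0.92693


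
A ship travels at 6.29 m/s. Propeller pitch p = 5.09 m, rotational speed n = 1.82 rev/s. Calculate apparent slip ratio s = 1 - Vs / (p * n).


Formula: s = 1 - Vs / (p * n)
Step 1 — p * n = 5.09 * 1.82 = 9.2638
Step 2 — Vs / (p*n) = 6.29 / 9.2638 = 0.678987 (6 d.p.)
Step 3 — s = 1 - 0.678987 = 0.321013

0.321013


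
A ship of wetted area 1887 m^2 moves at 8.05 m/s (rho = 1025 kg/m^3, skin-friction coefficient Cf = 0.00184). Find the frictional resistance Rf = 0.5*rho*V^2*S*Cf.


Formula: Rf = 0.5 * rho * V^2 * S * Cf
Step 1 — V^2 = 8.05^2 = 64.8025
Step 2 — 0.5 * rho * V^2 = 0.5 * 1025 * 64.8025 = 33211.28125
Step 3 — Rf = 33211.28125 * 1887 * 0.00184 ≈ 115310 N (5 s.f.)

115310 N


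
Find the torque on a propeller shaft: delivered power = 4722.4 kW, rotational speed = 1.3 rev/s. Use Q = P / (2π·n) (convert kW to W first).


Formula: Q = P_W / (2 * pi * n)
Step 1 — P_W = 4722.4 kW * 1000 = 4722400.0 W
Step 2 — 2 * pi * n = 2 * pi * 1.3 = 8.168141
Step 3 — Q = 4722400.0 / 8.168141 ≈ 578150 N·m (5 s.f.)

578150 N·m


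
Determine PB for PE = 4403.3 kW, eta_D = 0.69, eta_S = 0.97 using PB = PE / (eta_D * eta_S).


Formula: PB = PE / (eta_D * eta_S)
Step 1 — combined efficiency = eta_D * eta_S = 0.69 * 0.97 = 0.6693
Step 2 — PB = 4403.3 / 0.6693 ≈ 6579.0 kW (5 s.f.)

6579.0 kW


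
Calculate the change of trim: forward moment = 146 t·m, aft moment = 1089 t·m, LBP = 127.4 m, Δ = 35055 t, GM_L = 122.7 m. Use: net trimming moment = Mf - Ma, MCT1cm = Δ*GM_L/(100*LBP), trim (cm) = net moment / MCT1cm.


Formula: net trimming moment = Mf - Ma; MCT1cm = Δ*GM_L/(100*LBP); trim = net moment / MCT1cm
Step 1 — net trimming moment = 146 - 1089 = -943 t·m
Step 2 — MCT1cm = 35055 * 122.7 / (100 * 127.4) = 337.6176 t·m/cm
Step 3 — trim = -943 / 337.6176 ≈ -2.7931 cm (5 s.f.)

-2.7931 cm


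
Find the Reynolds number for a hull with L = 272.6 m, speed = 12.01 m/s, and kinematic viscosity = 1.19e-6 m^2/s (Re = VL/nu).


Formula: Re = V * L / nu
Step 1 — V * L = 12.01 * 272.6 = 3273.926 m^2/s
Step 2 — Re = 3273.926 / 1.19e-6 = 2.75e+09

2.75e+09


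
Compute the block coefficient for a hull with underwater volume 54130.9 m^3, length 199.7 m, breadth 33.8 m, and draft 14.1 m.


Formula: Cb = V / (L * B * T)
Step 1 — L * B * T = 199.7 * 33.8 * 14.1 = 95173.026 m^3
Step 2 — Cb = 54130.9 / 95173.026 ≈ 0.56876 (5 s.f.)

0.56876


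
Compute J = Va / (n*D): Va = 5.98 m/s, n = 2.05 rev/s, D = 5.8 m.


Formula: J = Va / (n * D)
Step 1 — n * D = 2.05 * 5.8 = 11.89
Step 2 — J = 5.98 / 11.89 ≈ 0.50294 (5 s.f.)

0.50294


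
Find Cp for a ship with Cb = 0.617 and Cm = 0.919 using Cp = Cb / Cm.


Formula: Cp = Cb / Cm
Substituting: Cp = 0.617 / 0.919
Result: Cp ≈ 0.67138 (5 s.f.)

0.67138


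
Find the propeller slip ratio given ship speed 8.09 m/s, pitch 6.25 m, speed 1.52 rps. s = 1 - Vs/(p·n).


Formula: s = 1 - Vs / (p * n)
Step 1 — p * n = 6.25 * 1.52 = 9.5
Step 2 — Vs / (p*n) = 8.09 / 9.5 = 0.851579 (6 d.p.)
Step 3 — s = 1 - 0.851579 = 0.148421

0.148421


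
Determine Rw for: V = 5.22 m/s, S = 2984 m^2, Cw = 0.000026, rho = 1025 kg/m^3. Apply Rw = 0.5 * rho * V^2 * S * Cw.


Formula: Rw = 0.5 * rho * V^2 * S * Cw
Step 1 — V^2 = 5.22^2 = 27.2484
Step 2 — 0.5 * rho * V^2 = 0.5 * 1025 * 27.2484 = 13964.805
Step 3 — Rw = 13964.805 * 2984 * 0.000026 ≈ 1083.4 N (5 s.f.)

1083.4 N


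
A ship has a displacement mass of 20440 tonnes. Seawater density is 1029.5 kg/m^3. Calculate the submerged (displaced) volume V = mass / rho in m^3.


Formula: V = mass / rho
Step 1 — convert tonnes to kg: 20440 t * 1000 = 20440000 kg
Step 2 — V = 20440000 / 1029.5 ≈ 19854 m^3 (5 s.f.)

19854 m^3


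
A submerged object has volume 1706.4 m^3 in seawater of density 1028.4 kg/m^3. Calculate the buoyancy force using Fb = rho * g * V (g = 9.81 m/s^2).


Formula: Fb = rho * g * V
Substituting: Fb = 1028.4 * 9.81 * 1706.4
Intermediate: 1028.4 * 9.81 = 10088.604
Result: Fb = 10088.604 * 1706.4 ≈ 17215000 N (5 s.f.)

17215000 N


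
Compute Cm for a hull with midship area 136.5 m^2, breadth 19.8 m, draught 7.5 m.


Formula: Cm = Am / (B * T)
Step 1 — B * T = 19.8 * 7.5 = 148.5 m^2
Step 2 — Cm = 136.5 / 148.5 ≈ 0.91919 (5 s.f.)

0.91919


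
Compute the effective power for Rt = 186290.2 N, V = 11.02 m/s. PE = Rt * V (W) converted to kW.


Formula: PE = Rt * V / 1000 (kW)
Step 1 — PE (W) = 186290.2 * 11.02 = 2052918.004 W
Step 2 — PE (kW) = 2052918.004 / 1000 ≈ 2052.9 kW (5 s.f.)

2052.9 kW


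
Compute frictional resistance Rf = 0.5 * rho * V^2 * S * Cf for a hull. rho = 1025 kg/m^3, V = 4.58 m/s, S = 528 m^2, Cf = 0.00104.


Formula: Rf = 0.5 * rho * V^2 * S * Cf
Step 1 — V^2 = 4.58^2 = 20.9764
Step 2 — 0.5 * rho * V^2 = 0.5 * 1025 * 20.9764 = 10750.405
Step 3 — Rf = 10750.405 * 528 * 0.00104 ≈ 5903.3 N (5 s.f.)

5903.3 N


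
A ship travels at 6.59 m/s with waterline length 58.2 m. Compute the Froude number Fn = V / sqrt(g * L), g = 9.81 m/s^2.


Formula: Fn = V / sqrt(g * L)
Step 1 — g * L = 9.81 * 58.2 = 570.942
Step 2 — sqrt(g * L) = sqrt(570.942) = 23.894393
Step 3 — Fn = 6.59 / 23.894393 ≈ 0.27580 (5 s.f.)

0.27580


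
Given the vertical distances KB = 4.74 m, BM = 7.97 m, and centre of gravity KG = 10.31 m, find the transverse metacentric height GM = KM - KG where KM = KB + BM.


Formula: GM = KB + BM - KG
Step 1 — KM = KB + BM = 4.74 + 7.97 = 12.71 m
Step 2 — GM = KM - KG = 12.71 - 10.31 = 2.4 m

2.4 m


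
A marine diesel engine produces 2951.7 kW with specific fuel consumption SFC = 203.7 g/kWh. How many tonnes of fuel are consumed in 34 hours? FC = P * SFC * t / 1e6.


Formula: FC (tonnes) = P * SFC * t / 1,000,000
Step 1 — P * SFC * t = 2951.7 * 203.7 * 34 = 20442883.86 g
Step 2 — FC (tonnes) = 20442883.86 / 1,000,000 ≈ 20.443 tonnes (5 s.f.)

20.443 tonnes


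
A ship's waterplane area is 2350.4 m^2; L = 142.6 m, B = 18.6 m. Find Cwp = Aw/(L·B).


Formula: Cwp = Aw / (L * B)
Step 1 — L * B = 142.6 * 18.6 = 2652.36 m^2
Step 2 — Cwp = 2350.4 / 2652.36 ≈ 0.88615 (5 s.f.)

0.88615


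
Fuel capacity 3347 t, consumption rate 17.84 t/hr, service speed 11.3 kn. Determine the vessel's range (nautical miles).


Formula: endurance = fuel / rate; range = endurance * speed
Step 1 — endurance = 3347 / 17.84 = 187.6121 hours
Step 2 — range = 187.6121 * 11.3 ≈ 2120.0 nautical miles (5 s.f.)

2120.0 NM


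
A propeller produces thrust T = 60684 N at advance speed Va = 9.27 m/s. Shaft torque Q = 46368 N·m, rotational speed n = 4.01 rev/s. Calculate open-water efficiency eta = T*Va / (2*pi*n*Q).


Formula: eta = T * Va / (2 * pi * n * Q)
Step 1 — numerator = T * Va = 60684 * 9.27 = 562540.68
Step 2 — 2 * pi * n = 2 * pi * 4.01 = 25.195573
Step 3 — denominator = 25.195573 * 46368 = 1168268.33
Step 4 — eta = 562540.68 / 1168268.33 ≈ 0.48152 (5 s.f.)

0.48152


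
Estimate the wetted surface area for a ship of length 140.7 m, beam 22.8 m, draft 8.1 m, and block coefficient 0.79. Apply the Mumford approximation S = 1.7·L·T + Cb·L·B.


Formula: S = 1.7*L*T + V/T with V = Cb*L*B*T, i.e. S = L * (1.7*T + Cb*B)
Step 1 — 1.7*T = 1.7 * 8.1 = 13.77 m
Step 2 — Cb*B = 0.79 * 22.8 = 18.012 m
Step 3 — 1.7*T + Cb*B = 13.77 + 18.012 = 31.782 m
Step 4 — S = 140.7 * 31.782 ≈ 4471.7 m^2 (5 s.f.)

4471.7 m^2


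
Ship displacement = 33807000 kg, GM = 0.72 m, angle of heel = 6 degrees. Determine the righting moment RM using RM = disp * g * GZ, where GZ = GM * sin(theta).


Formula: GZ = GM * sin(theta); RM = disp * g * GZ
Step 1 — GZ = 0.72 * sin(6°) = 0.72 * 0.104528 = 0.07526 m
Step 2 — RM = 33807000 * 9.81 * 0.07526 ≈ 24960000 N·m (5 s.f.)

24960000 N·m


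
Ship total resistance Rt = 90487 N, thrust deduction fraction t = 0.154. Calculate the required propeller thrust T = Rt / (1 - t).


Formula: T = Rt / (1 - t)
Step 1 — (1 - t) = 1 - 0.154 = 0.846
Step 2 — T = 90487 / 0.846 ≈ 106960 N (5 s.f.)

106960 N


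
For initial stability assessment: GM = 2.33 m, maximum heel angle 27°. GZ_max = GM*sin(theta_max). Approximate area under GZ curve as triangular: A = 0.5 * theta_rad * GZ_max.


Formula: GZ_max = GM * sin(theta); Area = 0.5 * theta_rad * GZ_max
Step 1 — GZ_max = 2.33 * sin(27°) = 2.33 * 0.45399 = 1.057797 m
Step 2 — theta_rad = 27 * pi/180 = 0.471239 rad
Step 3 — Area = 0.5 * 0.471239 * 1.057797 ≈ 0.24924 m·rad (5 s.f.)

0.24924 m·rad


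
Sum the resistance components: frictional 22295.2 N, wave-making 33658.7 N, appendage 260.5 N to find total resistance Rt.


Formula: Rt = Rf + Rw + Ra
Substituting: Rt = 22295.2 + 33658.7 + 260.5
Result: Rt = 56214.4 N

56214.4 N


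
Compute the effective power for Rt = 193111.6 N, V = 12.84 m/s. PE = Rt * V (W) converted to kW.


Formula: PE = Rt * V / 1000 (kW)
Step 1 — PE (W) = 193111.6 * 12.84 = 2479552.944 W
Step 2 — PE (kW) = 2479552.944 / 1000 ≈ 2479.6 kW (5 s.f.)

2479.6 kW


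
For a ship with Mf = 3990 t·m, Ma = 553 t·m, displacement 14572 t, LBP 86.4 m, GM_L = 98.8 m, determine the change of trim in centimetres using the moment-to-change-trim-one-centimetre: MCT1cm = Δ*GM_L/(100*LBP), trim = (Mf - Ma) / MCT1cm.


Formula: net trimming moment = Mf - Ma; MCT1cm = Δ*GM_L/(100*LBP); trim = net moment / MCT1cm
Step 1 — net trimming moment = 3990 - 553 = 3437 t·m
Step 2 — MCT1cm = 14572 * 98.8 / (100 * 86.4) = 166.6335 t·m/cm
Step 3 — trim = 3437 / 166.6335 ≈ 20.626 cm (5 s.f.)

20.626 cm


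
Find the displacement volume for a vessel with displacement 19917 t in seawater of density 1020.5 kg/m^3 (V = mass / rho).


Formula: V = mass / rho
Step 1 — convert tonnes to kg: 19917 t * 1000 = 19917000 kg
Step 2 — V = 19917000 / 1020.5 ≈ 19517 m^3 (5 s.f.)

19517 m^3


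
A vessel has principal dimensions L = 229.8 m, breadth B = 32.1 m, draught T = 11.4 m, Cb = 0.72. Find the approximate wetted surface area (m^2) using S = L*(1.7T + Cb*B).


Formula: S = 1.7*L*T + V/T with V = Cb*L*B*T, i.e. S = L * (1.7*T + Cb*B)
Step 1 — 1.7*T = 1.7 * 11.4 = 19.38 m
Step 2 — Cb*B = 0.72 * 32.1 = 23.112 m
Step 3 — 1.7*T + Cb*B = 19.38 + 23.112 = 42.492 m
Step 4 — S = 229.8 * 42.492 ≈ 9764.7 m^2 (5 s.f.)

9764.7 m^2


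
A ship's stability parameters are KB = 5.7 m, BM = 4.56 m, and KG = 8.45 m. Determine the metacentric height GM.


Formula: GM = KB + BM - KG
Step 1 — KM = KB + BM = 5.7 + 4.56 = 10.26 m
Step 2 — GM = KM - KG = 10.26 - 8.45 = 1.81 m

1.81 m


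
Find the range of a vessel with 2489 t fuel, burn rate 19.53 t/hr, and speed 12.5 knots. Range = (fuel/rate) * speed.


Formula: endurance = fuel / rate; range = endurance * speed
Step 1 — endurance = 2489 / 19.53 = 127.445 hours
Step 2 — range = 127.445 * 12.5 ≈ 1593.1 nautical miles (5 s.f.)

1593.1 NM


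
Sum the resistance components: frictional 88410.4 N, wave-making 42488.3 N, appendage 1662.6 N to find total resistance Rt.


Formula: Rt = Rf + Rw + Ra
Substituting: Rt = 88410.4 + 42488.3 + 1662.6
Result: Rt = 132561.3 N

132561.3 N


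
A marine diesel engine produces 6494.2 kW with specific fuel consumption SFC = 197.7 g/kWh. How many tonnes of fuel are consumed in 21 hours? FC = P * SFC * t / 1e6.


Formula: FC (tonnes) = P * SFC * t / 1,000,000
Step 1 — P * SFC * t = 6494.2 * 197.7 * 21 = 26961970.14 g
Step 2 — FC (tonnes) = 26961970.14 / 1,000,000 ≈ 26.962 tonnes (5 s.f.)

26.962 tonnes


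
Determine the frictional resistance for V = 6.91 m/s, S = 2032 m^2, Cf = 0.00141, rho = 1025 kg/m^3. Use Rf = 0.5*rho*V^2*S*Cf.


Formula: Rf = 0.5 * rho * V^2 * S * Cf
Step 1 — V^2 = 6.91^2 = 47.7481
Step 2 — 0.5 * rho * V^2 = 0.5 * 1025 * 47.7481 = 24470.90125
Step 3 — Rf = 24470.90125 * 2032 * 0.00141 ≈ 70112 N (5 s.f.)

70112 N


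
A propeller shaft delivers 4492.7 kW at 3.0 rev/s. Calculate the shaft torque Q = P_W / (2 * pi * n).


Formula: Q = P_W / (2 * pi * n)
Step 1 — P_W = 4492.7 kW * 1000 = 4492700.0 W
Step 2 — 2 * pi * n = 2 * pi * 3.0 = 18.849556
Step 3 — Q = 4492700.0 / 18.849556 ≈ 238350 N·m (5 s.f.)

238350 N·m


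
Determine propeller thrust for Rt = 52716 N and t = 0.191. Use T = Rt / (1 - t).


Formula: T = Rt / (1 - t)
Step 1 — (1 - t) = 1 - 0.191 = 0.809
Step 2 — T = 52716 / 0.809 ≈ 65162 N (5 s.f.)

65162 N


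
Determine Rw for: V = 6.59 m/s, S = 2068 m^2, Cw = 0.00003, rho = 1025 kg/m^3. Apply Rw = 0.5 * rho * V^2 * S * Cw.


Formula: Rw = 0.5 * rho * V^2 * S * Cw
Step 1 — V^2 = 6.59^2 = 43.4281
Step 2 — 0.5 * rho * V^2 = 0.5 * 1025 * 43.4281 = 22256.90125
Step 3 — Rw = 22256.90125 * 2068 * 0.00003 ≈ 1380.8 N (5 s.f.)

1380.8 N


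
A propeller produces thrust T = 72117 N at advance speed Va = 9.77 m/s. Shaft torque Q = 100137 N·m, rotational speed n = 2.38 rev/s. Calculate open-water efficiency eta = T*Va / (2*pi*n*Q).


Formula: eta = T * Va / (2 * pi * n * Q)
Step 1 — numerator = T * Va = 72117 * 9.77 = 704583.09
Step 2 — 2 * pi * n = 2 * pi * 2.38 = 14.953981
Step 3 — denominator = 14.953981 * 100137 = 1497446.8
Step 4 — eta = 704583.09 / 1497446.8 ≈ 0.47052 (5 s.f.)

0.47052


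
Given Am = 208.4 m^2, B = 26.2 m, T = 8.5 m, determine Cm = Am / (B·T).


Formula: Cm = Am / (B * T)
Step 1 — B * T = 26.2 * 8.5 = 222.7 m^2
Step 2 — Cm = 208.4 / 222.7 ≈ 0.93579 (5 s.f.)

0.93579


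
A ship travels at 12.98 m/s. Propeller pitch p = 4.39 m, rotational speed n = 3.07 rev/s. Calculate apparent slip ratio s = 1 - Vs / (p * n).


Formula: s = 1 - Vs / (p * n)
Step 1 — p * n = 4.39 * 3.07 = 13.4773
Step 2 — Vs / (p*n) = 12.98 / 13.4773 = 0.963101 (6 d.p.)
Step 3 — s = 1 - 0.963101 = 0.036899

0.036899


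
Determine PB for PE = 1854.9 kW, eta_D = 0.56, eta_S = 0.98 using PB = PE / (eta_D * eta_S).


Formula: PB = PE / (eta_D * eta_S)
Step 1 — combined efficiency = eta_D * eta_S = 0.56 * 0.98 = 0.5488
Step 2 — PB = 1854.9 / 0.5488 ≈ 3379.9 kW (5 s.f.)

3379.9 kW


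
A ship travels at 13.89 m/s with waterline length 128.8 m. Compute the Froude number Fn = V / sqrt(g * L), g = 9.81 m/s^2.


Formula: Fn = V / sqrt(g * L)
Step 1 — g * L = 9.81 * 128.8 = 1263.528
Step 2 — sqrt(g * L) = sqrt(1263.528) = 35.546139
Step 3 — Fn = 13.89 / 35.546139 ≈ 0.39076 (5 s.f.)

0.39076


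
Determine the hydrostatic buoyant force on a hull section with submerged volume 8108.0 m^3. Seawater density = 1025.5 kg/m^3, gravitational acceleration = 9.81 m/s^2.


Formula: Fb = rho * g * V
Substituting: Fb = 1025.5 * 9.81 * 8108.0
Intermediate: 1025.5 * 9.81 = 10060.155
Result: Fb = 10060.155 * 8108.0 ≈ 81568000 N (5 s.f.)

81568000 N


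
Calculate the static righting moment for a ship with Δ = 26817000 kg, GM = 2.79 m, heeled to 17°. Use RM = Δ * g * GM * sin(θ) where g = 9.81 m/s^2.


Formula: GZ = GM * sin(theta); RM = disp * g * GZ
Step 1 — GZ = 2.79 * sin(17°) = 2.79 * 0.292372 = 0.815718 m
Step 2 — RM = 26817000 * 9.81 * 0.815718 ≈ 214590000 N·m (5 s.f.)

214590000 N·m


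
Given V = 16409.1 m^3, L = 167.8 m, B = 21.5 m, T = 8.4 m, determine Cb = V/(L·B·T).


Formula: Cb = V / (L * B * T)
Step 1 — L * B * T = 167.8 * 21.5 * 8.4 = 30304.68 m^3
Step 2 — Cb = 16409.1 / 30304.68 ≈ 0.54147 (5 s.f.)

0.54147


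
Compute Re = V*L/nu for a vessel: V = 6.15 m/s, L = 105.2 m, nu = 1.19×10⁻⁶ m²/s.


Formula: Re = V * L / nu
Step 1 — V * L = 6.15 * 105.2 = 646.98 m^2/s
Step 2 — Re = 646.98 / 1.19e-6 = 5.44e+08

5.44e+08


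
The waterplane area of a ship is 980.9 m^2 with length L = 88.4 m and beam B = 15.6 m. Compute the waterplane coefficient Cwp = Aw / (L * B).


Formula: Cwp = Aw / (L * B)
Step 1 — L * B = 88.4 * 15.6 = 1379.04 m^2
Step 2 — Cwp = 980.9 / 1379.04 ≈ 0.71129 (5 s.f.)

0.71129


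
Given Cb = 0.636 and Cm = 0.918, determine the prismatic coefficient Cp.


Formula: Cp = Cb / Cm
Substituting: Cp = 0.636 / 0.918
Result: Cp ≈ 0.69281 (5 s.f.)

0.69281


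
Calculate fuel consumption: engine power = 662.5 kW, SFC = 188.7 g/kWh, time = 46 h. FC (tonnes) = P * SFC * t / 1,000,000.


Formula: FC (tonnes) = P * SFC * t / 1,000,000
Step 1 — P * SFC * t = 662.5 * 188.7 * 46 = 5750632.5 g
Step 2 — FC (tonnes) = 5750632.5 / 1,000,000 ≈ 5.7506 tonnes (5 s.f.)

5.7506 tonnes


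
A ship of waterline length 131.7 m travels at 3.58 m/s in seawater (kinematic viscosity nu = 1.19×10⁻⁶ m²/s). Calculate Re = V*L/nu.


Formula: Re = V * L / nu
Step 1 — V * L = 3.58 * 131.7 = 471.486 m^2/s
Step 2 — Re = 471.486 / 1.19e-6 = 3.96e+08

3.96e+08


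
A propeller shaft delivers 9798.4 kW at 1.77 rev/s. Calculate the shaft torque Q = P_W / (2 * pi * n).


Formula: Q = P_W / (2 * pi * n)
Step 1 — P_W = 9798.4 kW * 1000 = 9798400.0 W
Step 2 — 2 * pi * n = 2 * pi * 1.77 = 11.121238
Step 3 — Q = 9798400.0 / 11.121238 ≈ 881050 N·m (5 s.f.)

881050 N·m


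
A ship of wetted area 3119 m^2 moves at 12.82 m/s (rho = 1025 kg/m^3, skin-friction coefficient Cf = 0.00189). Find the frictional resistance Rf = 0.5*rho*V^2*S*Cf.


Formula: Rf = 0.5 * rho * V^2 * S * Cf
Step 1 — V^2 = 12.82^2 = 164.3524
Step 2 — 0.5 * rho * V^2 = 0.5 * 1025 * 164.3524 = 84230.605
Step 3 — Rf = 84230.605 * 3119 * 0.00189 ≈ 496530 N (5 s.f.)

496530 N


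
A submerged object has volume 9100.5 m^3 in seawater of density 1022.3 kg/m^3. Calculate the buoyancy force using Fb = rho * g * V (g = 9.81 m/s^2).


Formula: Fb = rho * g * V
Substituting: Fb = 1022.3 * 9.81 * 9100.5
Intermediate: 1022.3 * 9.81 = 10028.763
Result: Fb = 10028.763 * 9100.5 ≈ 91267000 N (5 s.f.)

91267000 N


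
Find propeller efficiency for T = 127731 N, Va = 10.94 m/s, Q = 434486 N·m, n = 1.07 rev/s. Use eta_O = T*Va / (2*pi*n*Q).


Formula: eta = T * Va / (2 * pi * n * Q)
Step 1 — numerator = T * Va = 127731 * 10.94 = 1397377.14
Step 2 — 2 * pi * n = 2 * pi * 1.07 = 6.723008
Step 3 — denominator = 6.723008 * 434486 = 2921052.85
Step 4 — eta = 1397377.14 / 2921052.85 ≈ 0.47838 (5 s.f.)

0.47838


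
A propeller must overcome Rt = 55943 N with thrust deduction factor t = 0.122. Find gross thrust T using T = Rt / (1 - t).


Formula: T = Rt / (1 - t)
Step 1 — (1 - t) = 1 - 0.122 = 0.878
Step 2 — T = 55943 / 0.878 ≈ 63716 N (5 s.f.)

63716 N


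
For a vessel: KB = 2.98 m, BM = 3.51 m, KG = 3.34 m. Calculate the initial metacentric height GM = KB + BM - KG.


Formula: GM = KB + BM - KG
Step 1 — KM = KB + BM = 2.98 + 3.51 = 6.49 m
Step 2 — GM = KM - KG = 6.49 - 3.34 = 3.15 m

3.15 m


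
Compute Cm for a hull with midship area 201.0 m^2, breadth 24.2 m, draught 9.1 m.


Formula: Cm = Am / (B * T)
Step 1 — B * T = 24.2 * 9.1 = 220.22 m^2
Step 2 — Cm = 201.0 / 220.22 ≈ 0.91272 (5 s.f.)

0.91272


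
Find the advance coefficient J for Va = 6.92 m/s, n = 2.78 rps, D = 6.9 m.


Formula: J = Va / (n * D)
Step 1 — n * D = 2.78 * 6.9 = 19.182
Step 2 — J = 6.92 / 19.182 ≈ 0.36075 (5 s.f.)

0.36075


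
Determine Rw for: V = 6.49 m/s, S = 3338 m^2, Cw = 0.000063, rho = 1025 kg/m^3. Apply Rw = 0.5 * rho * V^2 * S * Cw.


Formula: Rw = 0.5 * rho * V^2 * S * Cw
Step 1 — V^2 = 6.49^2 = 42.1201
Step 2 — 0.5 * rho * V^2 = 0.5 * 1025 * 42.1201 = 21586.55125
Step 3 — Rw = 21586.55125 * 3338 * 0.000063 ≈ 4539.5 N (5 s.f.)

4539.5 N


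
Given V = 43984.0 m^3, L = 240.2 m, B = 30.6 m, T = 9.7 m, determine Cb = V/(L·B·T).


Formula: Cb = V / (L * B * T)
Step 1 — L * B * T = 240.2 * 30.6 * 9.7 = 71296.164 m^3
Step 2 — Cb = 43984.0 / 71296.164 ≈ 0.61692 (5 s.f.)

0.61692


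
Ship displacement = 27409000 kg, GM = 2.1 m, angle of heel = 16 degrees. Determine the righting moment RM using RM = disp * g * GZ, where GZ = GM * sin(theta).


Formula: GZ = GM * sin(theta); RM = disp * g * GZ
Step 1 — GZ = 2.1 * sin(16°) = 2.1 * 0.275637 = 0.578838 m
Step 2 — RM = 27409000 * 9.81 * 0.578838 ≈ 155640000 N·m (5 s.f.)

155640000 N·m


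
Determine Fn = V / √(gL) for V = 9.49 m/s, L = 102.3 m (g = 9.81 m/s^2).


Formula: Fn = V / sqrt(g * L)
Step 1 — g * L = 9.81 * 102.3 = 1003.563
Step 2 — sqrt(g * L) = sqrt(1003.563) = 31.679062
Step 3 — Fn = 9.49 / 31.679062 ≈ 0.29957 (5 s.f.)

0.29957


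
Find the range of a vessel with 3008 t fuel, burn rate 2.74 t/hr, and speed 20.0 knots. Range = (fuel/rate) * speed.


Formula: endurance = fuel / rate; range = endurance * speed
Step 1 — endurance = 3008 / 2.74 = 1097.8102 hours
Step 2 — range = 1097.8102 * 20.0 ≈ 21956 nautical miles (5 s.f.)

21956 NM


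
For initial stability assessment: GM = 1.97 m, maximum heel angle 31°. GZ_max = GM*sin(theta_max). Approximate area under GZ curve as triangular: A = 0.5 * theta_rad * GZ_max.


Formula: GZ_max = GM * sin(theta); Area = 0.5 * theta_rad * GZ_max
Step 1 — GZ_max = 1.97 * sin(31°) = 1.97 * 0.515038 = 1.014625 m
Step 2 — theta_rad = 31 * pi/180 = 0.541052 rad
Step 3 — Area = 0.5 * 0.541052 * 1.014625 ≈ 0.27448 m·rad (5 s.f.)

0.27448 m·rad


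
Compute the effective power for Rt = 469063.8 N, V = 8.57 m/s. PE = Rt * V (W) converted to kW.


Formula: PE = Rt * V / 1000 (kW)
Step 1 — PE (W) = 469063.8 * 8.57 = 4019876.766 W
Step 2 — PE (kW) = 4019876.766 / 1000 ≈ 4019.9 kW (5 s.f.)

4019.9 kW


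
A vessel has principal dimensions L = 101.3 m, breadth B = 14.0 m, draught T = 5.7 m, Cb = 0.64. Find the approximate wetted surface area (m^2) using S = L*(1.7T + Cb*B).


Formula: S = 1.7*L*T + V/T with V = Cb*L*B*T, i.e. S = L * (1.7*T + Cb*B)
Step 1 — 1.7*T = 1.7 * 5.7 = 9.69 m
Step 2 — Cb*B = 0.64 * 14.0 = 8.96 m
Step 3 — 1.7*T + Cb*B = 9.69 + 8.96 = 18.65 m
Step 4 — S = 101.3 * 18.65 ≈ 1889.2 m^2 (5 s.f.)

1889.2 m^2


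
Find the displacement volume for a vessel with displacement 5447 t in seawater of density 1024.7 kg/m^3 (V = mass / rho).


Formula: V = mass / rho
Step 1 — convert tonnes to kg: 5447 t * 1000 = 5447000 kg
Step 2 — V = 5447000 / 1024.7 ≈ 5315.7 m^3 (5 s.f.)

5315.7 m^3


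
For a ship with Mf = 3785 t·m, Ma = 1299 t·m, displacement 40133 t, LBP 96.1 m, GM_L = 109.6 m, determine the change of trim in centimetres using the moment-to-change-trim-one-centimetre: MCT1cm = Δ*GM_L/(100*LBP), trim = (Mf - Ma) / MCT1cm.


Formula: net trimming moment = Mf - Ma; MCT1cm = Δ*GM_L/(100*LBP); trim = net moment / MCT1cm
Step 1 — net trimming moment = 3785 - 1299 = 2486 t·m
Step 2 — MCT1cm = 40133 * 109.6 / (100 * 96.1) = 457.7083 t·m/cm
Step 3 — trim = 2486 / 457.7083 ≈ 5.4314 cm (5 s.f.)

5.4314 cm


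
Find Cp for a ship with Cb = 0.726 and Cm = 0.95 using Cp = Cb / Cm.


Formula: Cp = Cb / Cm
Substituting: Cp = 0.726 / 0.95
Result: Cp ≈ 0.76421 (5 s.f.)

0.76421


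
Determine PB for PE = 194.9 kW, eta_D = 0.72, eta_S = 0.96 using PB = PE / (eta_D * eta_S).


Formula: PB = PE / (eta_D * eta_S)
Step 1 — combined efficiency = eta_D * eta_S = 0.72 * 0.96 = 0.6912
Step 2 — PB = 194.9 / 0.6912 ≈ 281.97 kW (5 s.f.)

281.97 kW


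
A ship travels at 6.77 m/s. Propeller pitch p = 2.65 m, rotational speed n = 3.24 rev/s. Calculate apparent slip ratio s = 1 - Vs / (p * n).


Formula: s = 1 - Vs / (p * n)
Step 1 — p * n = 2.65 * 3.24 = 8.586
Step 2 — Vs / (p*n) = 6.77 / 8.586 = 0.788493 (6 d.p.)
Step 3 — s = 1 - 0.788493 = 0.211507

0.211507


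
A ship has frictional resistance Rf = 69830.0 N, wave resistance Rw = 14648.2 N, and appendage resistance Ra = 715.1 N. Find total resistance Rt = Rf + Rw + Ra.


Formula: Rt = Rf + Rw + Ra
Substituting: Rt = 69830.0 + 14648.2 + 715.1
Result: Rt = 85193.3 N

85193.3 N


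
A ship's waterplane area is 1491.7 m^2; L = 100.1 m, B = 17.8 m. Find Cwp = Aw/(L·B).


Formula: Cwp = Aw / (L * B)
Step 1 — L * B = 100.1 * 17.8 = 1781.78 m^2
Step 2 — Cwp = 1491.7 / 1781.78 ≈ 0.83720 (5 s.f.)

0.83720


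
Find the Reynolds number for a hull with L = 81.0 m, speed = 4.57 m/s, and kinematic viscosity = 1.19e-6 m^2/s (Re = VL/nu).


Formula: Re = V * L / nu
Step 1 — V * L = 4.57 * 81.0 = 370.17 m^2/s
Step 2 — Re = 370.17 / 1.19e-6 = 3.11e+08

3.11e+08


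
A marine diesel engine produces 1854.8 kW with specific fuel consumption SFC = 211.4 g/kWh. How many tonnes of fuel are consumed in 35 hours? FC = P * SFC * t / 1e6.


Formula: FC (tonnes) = P * SFC * t / 1,000,000
Step 1 — P * SFC * t = 1854.8 * 211.4 * 35 = 13723665.2 g
Step 2 — FC (tonnes) = 13723665.2 / 1,000,000 ≈ 13.724 tonnes (5 s.f.)

13.724 tonnes


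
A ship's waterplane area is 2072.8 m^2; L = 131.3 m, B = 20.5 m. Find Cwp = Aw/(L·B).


Formula: Cwp = Aw / (L * B)
Step 1 — L * B = 131.3 * 20.5 = 2691.65 m^2
Step 2 — Cwp = 2072.8 / 2691.65 ≈ 0.77009 (5 s.f.)

0.77009


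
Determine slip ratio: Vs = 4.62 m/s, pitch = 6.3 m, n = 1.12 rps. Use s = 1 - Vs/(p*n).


Formula: s = 1 - Vs / (p * n)
Step 1 — p * n = 6.3 * 1.12 = 7.056
Step 2 — Vs / (p*n) = 4.62 / 7.056 = 0.654762 (6 d.p.)
Step 3 — s = 1 - 0.654762 = 0.345238

0.345238


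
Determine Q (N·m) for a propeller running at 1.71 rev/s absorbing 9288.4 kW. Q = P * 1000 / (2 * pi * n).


Formula: Q = P_W / (2 * pi * n)
Step 1 — P_W = 9288.4 kW * 1000 = 9288400.0 W
Step 2 — 2 * pi * n = 2 * pi * 1.71 = 10.744247
Step 3 — Q = 9288400.0 / 10.744247 ≈ 864500 N·m (5 s.f.)

864500 N·m


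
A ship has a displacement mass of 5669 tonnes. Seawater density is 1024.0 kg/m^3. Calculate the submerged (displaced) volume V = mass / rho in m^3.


Formula: V = mass / rho
Step 1 — convert tonnes to kg: 5669 t * 1000 = 5669000 kg
Step 2 — V = 5669000 / 1024.0 ≈ 5536.1 m^3 (5 s.f.)

5536.1 m^3


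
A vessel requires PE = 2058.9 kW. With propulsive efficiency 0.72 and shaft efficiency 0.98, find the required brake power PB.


Formula: PB = PE / (eta_D * eta_S)
Step 1 — combined efficiency = eta_D * eta_S = 0.72 * 0.98 = 0.7056
Step 2 — PB = 2058.9 / 0.7056 ≈ 2917.9 kW (5 s.f.)

2917.9 kW


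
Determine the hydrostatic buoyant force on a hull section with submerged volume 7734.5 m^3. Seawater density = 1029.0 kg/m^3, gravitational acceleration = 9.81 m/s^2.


Formula: Fb = rho * g * V
Substituting: Fb = 1029.0 * 9.81 * 7734.5
Intermediate: 1029.0 * 9.81 = 10094.49
Result: Fb = 10094.49 * 7734.5 ≈ 78076000 N (5 s.f.)

78076000 N


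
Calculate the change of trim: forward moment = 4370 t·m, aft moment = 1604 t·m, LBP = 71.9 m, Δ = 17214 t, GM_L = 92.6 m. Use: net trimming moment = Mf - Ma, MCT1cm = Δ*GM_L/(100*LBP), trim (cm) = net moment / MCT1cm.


Formula: net trimming moment = Mf - Ma; MCT1cm = Δ*GM_L/(100*LBP); trim = net moment / MCT1cm
Step 1 — net trimming moment = 4370 - 1604 = 2766 t·m
Step 2 — MCT1cm = 17214 * 92.6 / (100 * 71.9) = 221.6991 t·m/cm
Step 3 — trim = 2766 / 221.6991 ≈ 12.476 cm (5 s.f.)

12.476 cm


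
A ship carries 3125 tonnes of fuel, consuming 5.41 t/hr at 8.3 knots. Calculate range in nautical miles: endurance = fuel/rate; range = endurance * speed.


Formula: endurance = fuel / rate; range = endurance * speed
Step 1 — endurance = 3125 / 5.41 = 577.634 hours
Step 2 — range = 577.634 * 8.3 ≈ 4794.4 nautical miles (5 s.f.)

4794.4 NM


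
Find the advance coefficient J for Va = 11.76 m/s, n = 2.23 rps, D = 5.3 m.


Formula: J = Va / (n * D)
Step 1 — n * D = 2.23 * 5.3 = 11.819
Step 2 — J = 11.76 / 11.819 ≈ 0.99501 (5 s.f.)

0.99501


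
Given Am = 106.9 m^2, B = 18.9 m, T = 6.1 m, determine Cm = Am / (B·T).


Formula: Cm = Am / (B * T)
Step 1 — B * T = 18.9 * 6.1 = 115.29 m^2
Step 2 — Cm = 106.9 / 115.29 ≈ 0.92723 (5 s.f.)

0.92723


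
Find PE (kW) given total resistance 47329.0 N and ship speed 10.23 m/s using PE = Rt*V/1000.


Formula: PE = Rt * V / 1000 (kW)
Step 1 — PE (W) = 47329.0 * 10.23 = 484175.67 W
Step 2 — PE (kW) = 484175.67 / 1000 ≈ 484.18 kW (5 s.f.)

484.18 kW


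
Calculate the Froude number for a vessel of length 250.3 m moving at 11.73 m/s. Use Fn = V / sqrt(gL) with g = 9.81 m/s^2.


Formula: Fn = V / sqrt(g * L)
Step 1 — g * L = 9.81 * 250.3 = 2455.443
Step 2 — sqrt(g * L) = sqrt(2455.443) = 49.552427
Step 3 — Fn = 11.73 / 49.552427 ≈ 0.23672 (5 s.f.)

0.23672


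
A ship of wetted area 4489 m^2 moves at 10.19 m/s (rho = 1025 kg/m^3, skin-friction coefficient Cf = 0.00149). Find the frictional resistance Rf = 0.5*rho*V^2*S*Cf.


Formula: Rf = 0.5 * rho * V^2 * S * Cf
Step 1 — V^2 = 10.19^2 = 103.8361
Step 2 — 0.5 * rho * V^2 = 0.5 * 1025 * 103.8361 = 53216.00125
Step 3 — Rf = 53216.00125 * 4489 * 0.00149 ≈ 355940 N (5 s.f.)

355940 N


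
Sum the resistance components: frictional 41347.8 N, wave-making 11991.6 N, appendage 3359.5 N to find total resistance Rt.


Formula: Rt = Rf + Rw + Ra
Substituting: Rt = 41347.8 + 11991.6 + 3359.5
Result: Rt = 56698.9 N

56698.9 N


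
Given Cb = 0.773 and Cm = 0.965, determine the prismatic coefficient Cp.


Formula: Cp = Cb / Cm
Substituting: Cp = 0.773 / 0.965
Result: Cp ≈ 0.80104 (5 s.f.)

0.80104


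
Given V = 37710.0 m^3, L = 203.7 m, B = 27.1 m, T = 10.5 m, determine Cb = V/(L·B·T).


Formula: Cb = V / (L * B * T)
Step 1 — L * B * T = 203.7 * 27.1 * 10.5 = 57962.835 m^3
Step 2 — Cb = 37710.0 / 57962.835 ≈ 0.65059 (5 s.f.)

0.65059


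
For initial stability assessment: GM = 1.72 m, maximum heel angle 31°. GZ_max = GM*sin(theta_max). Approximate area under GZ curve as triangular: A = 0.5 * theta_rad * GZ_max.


Formula: GZ_max = GM * sin(theta); Area = 0.5 * theta_rad * GZ_max
Step 1 — GZ_max = 1.72 * sin(31°) = 1.72 * 0.515038 = 0.885865 m
Step 2 — theta_rad = 31 * pi/180 = 0.541052 rad
Step 3 — Area = 0.5 * 0.541052 * 0.885865 ≈ 0.23965 m·rad (5 s.f.)

0.23965 m·rad


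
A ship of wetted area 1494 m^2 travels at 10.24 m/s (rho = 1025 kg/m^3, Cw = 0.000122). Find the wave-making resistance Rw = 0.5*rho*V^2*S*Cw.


Formula: Rw = 0.5 * rho * V^2 * S * Cw
Step 1 — V^2 = 10.24^2 = 104.8576
Step 2 — 0.5 * rho * V^2 = 0.5 * 1025 * 104.8576 = 53739.52
Step 3 — Rw = 53739.52 * 1494 * 0.000122 ≈ 9795.0 N (5 s.f.)

9795.0 N


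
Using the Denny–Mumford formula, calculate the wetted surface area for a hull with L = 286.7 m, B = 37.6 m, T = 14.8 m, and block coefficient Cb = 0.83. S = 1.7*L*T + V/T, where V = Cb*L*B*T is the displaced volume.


Formula: S = 1.7*L*T + V/T with V = Cb*L*B*T, i.e. S = L * (1.7*T + Cb*B)
Step 1 — 1.7*T = 1.7 * 14.8 = 25.16 m
Step 2 — Cb*B = 0.83 * 37.6 = 31.208 m
Step 3 — 1.7*T + Cb*B = 25.16 + 31.208 = 56.368 m
Step 4 — S = 286.7 * 56.368 ≈ 16161 m^2 (5 s.f.)

16161 m^2


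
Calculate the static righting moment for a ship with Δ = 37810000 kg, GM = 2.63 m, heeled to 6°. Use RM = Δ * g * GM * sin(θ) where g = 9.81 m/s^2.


Formula: GZ = GM * sin(theta); RM = disp * g * GZ
Step 1 — GZ = 2.63 * sin(6°) = 2.63 * 0.104528 = 0.274909 m
Step 2 — RM = 37810000 * 9.81 * 0.274909 ≈ 101970000 N·m (5 s.f.)

101970000 N·m


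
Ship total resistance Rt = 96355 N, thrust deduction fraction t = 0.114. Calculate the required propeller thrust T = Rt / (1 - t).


Formula: T = Rt / (1 - t)
Step 1 — (1 - t) = 1 - 0.114 = 0.886
Step 2 — T = 96355 / 0.886 ≈ 108750 N (5 s.f.)

108750 N


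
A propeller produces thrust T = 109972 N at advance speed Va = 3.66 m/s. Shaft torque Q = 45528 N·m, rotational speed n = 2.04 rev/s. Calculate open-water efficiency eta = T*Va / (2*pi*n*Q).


Formula: eta = T * Va / (2 * pi * n * Q)
Step 1 — numerator = T * Va = 109972 * 3.66 = 402497.52
Step 2 — 2 * pi * n = 2 * pi * 2.04 = 12.817698
Step 3 — denominator = 12.817698 * 45528 = 583564.15
Step 4 — eta = 402497.52 / 583564.15 ≈ 0.68972 (5 s.f.)

0.68972


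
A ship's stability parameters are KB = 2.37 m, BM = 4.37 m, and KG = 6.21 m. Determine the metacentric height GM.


Formula: GM = KB + BM - KG
Step 1 — KM = KB + BM = 2.37 + 4.37 = 6.74 m
Step 2 — GM = KM - KG = 6.74 - 6.21 = 0.53 m

0.53 m


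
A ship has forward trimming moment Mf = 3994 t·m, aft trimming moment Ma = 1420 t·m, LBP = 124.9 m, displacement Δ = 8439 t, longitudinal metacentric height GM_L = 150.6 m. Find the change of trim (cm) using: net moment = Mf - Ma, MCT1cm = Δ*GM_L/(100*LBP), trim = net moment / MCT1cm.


Formula: net trimming moment = Mf - Ma; MCT1cm = Δ*GM_L/(100*LBP); trim = net moment / MCT1cm
Step 1 — net trimming moment = 3994 - 1420 = 2574 t·m
Step 2 — MCT1cm = 8439 * 150.6 / (100 * 124.9) = 101.7545 t·m/cm
Step 3 — trim = 2574 / 101.7545 ≈ 25.296 cm (5 s.f.)

25.296 cm


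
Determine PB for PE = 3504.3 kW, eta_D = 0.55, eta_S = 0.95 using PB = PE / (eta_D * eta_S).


Formula: PB = PE / (eta_D * eta_S)
Step 1 — combined efficiency = eta_D * eta_S = 0.55 * 0.95 = 0.5225
Step 2 — PB = 3504.3 / 0.5225 ≈ 6706.8 kW (5 s.f.)

6706.8 kW
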